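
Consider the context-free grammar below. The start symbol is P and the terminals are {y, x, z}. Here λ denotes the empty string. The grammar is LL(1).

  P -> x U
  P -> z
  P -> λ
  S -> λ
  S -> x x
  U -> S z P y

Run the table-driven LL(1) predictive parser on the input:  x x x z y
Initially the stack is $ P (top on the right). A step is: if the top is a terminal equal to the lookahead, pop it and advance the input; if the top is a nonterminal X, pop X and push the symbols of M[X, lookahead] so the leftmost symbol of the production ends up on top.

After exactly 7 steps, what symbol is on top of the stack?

     Stack        Input        Action
  1  $ P          x x x z y $  expand P -> x U
  2  $ U x        x x x z y $  match x
  3  $ U          x x z y $    expand U -> S z P y
  4  $ y P z S    x x z y $    expand S -> x x
  5  $ y P z x x  x x z y $    match x
  6  $ y P z x    x z y $      match x
  7  $ y P z      z y $        match z
Stack after step 7: $ y P (top = P).

P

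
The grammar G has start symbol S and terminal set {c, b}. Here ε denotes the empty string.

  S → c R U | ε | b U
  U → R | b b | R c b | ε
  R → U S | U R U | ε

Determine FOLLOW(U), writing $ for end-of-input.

{$, b, c}

FIRST(S) = {ε, b, c}
FIRST(U) = {ε, b, c}  (via R, R c b)
FIRST(R) = {ε, b, c}  (via U S, U R U)
FOLLOW(S) includes $ since S is the start symbol.
FOLLOW(S): in R→U S, the suffix after S is empty, so FOLLOW(S) ⊇ FOLLOW(R) = {$, b, c}. Thus FOLLOW(S) = {$, b, c}.
FOLLOW(U): in S→c R U, the suffix after U is empty, so FOLLOW(U) ⊇ FOLLOW(S) = {$, b, c}; in S→b U, the suffix after U is empty, so FOLLOW(U) ⊇ FOLLOW(S) = {$, b, c}; in R→U S, U is followed by S with FIRST {ε, b, c}; in R→U S, the suffix after U is nullable, so FOLLOW(U) ⊇ FOLLOW(R) = {$, b, c}; in R→U R U (occurrence 1), U is followed by R U with FIRST {ε, b, c}; in R→U R U (occurrence 1), the suffix after U is nullable, so FOLLOW(U) ⊇ FOLLOW(R) = {$, b, c}; in R→U R U (occurrence 2), the suffix after U is empty, so FOLLOW(U) ⊇ FOLLOW(R) = {$, b, c}. Thus FOLLOW(U) = {$, b, c}.
FOLLOW(R): in S→c R U, R is followed by U with FIRST {ε, b, c}; in S→c R U, the suffix after R is nullable, so FOLLOW(R) ⊇ FOLLOW(S) = {$, b, c}; in U→R, the suffix after R is empty, so FOLLOW(R) ⊇ FOLLOW(U) = {$, b, c}; in U→R c b, R is followed by c b with FIRST {c}; in R→U R U, R is followed by U with FIRST {ε, b, c}; in R→U R U, the suffix after R is nullable (adds nothing new). Thus FOLLOW(R) = {$, b, c}.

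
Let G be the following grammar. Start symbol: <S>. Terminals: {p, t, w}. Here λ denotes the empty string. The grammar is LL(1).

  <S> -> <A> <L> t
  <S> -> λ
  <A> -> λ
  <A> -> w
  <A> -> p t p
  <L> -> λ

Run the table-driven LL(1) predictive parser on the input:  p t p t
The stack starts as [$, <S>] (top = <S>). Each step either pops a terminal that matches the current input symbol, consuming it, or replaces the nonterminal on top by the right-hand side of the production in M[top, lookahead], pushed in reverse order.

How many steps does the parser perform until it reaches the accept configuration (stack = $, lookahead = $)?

step 1: stack=$ <S>  input=p t p t $  — expand <S> -> <A> <L> t
step 2: stack=$ t <L> <A>  input=p t p t $  — expand <A> -> p t p
step 3: stack=$ t <L> p t p  input=p t p t $  — match p
step 4: stack=$ t <L> p t  input=t p t $  — match t
step 5: stack=$ t <L> p  input=p t $  — match p
step 6: stack=$ t <L>  input=t $  — expand <L> -> λ
step 7: stack=$ t  input=t $  — match t
Accept reached after 7 steps.

7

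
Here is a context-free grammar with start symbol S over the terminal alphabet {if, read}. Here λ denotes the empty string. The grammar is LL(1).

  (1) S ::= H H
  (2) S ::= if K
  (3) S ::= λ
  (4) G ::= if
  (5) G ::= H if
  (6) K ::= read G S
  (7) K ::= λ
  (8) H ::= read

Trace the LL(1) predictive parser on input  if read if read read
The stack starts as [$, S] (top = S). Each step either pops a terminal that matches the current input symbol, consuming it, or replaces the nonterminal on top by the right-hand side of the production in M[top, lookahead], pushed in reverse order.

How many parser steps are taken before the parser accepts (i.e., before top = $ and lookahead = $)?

      Stack       Input                   Action
   1  $ S         if read if read read $  expand S ::= if K
   2  $ K if      if read if read read $  match if
   3  $ K         read if read read $     expand K ::= read G S
   4  $ S G read  read if read read $     match read
   5  $ S G       if read read $          expand G ::= if
   6  $ S if      if read read $          match if
   7  $ S         read read $             expand S ::= H H
   8  $ H H       read read $             expand H ::= read
   9  $ H read    read read $             match read
  10  $ H         read $                  expand H ::= read
  11  $ read      read $                  match read
Accept reached after 11 steps.

11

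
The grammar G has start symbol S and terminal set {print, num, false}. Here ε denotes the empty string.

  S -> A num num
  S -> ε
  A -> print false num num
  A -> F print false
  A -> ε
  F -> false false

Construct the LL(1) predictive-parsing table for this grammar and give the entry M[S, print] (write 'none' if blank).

FIRST(F): from F->false false we get {false}. So FIRST(F) = {false}.
FIRST(A): from A->print false num num we get {print}; from A->F print false we get {false}; from A->ε we get {ε}. So FIRST(A) = {ε, false, print}.
FIRST(S): from S->A num num we get {false, num, print}; from S->ε we get {ε}. So FIRST(S) = {ε, false, num, print}.
FOLLOW(S) includes $ since S is the start symbol.
FOLLOW(S): S appears on no right-hand side. Thus FOLLOW(S) = {$}.
For S -> A num num: FIRST(A num num) = {false, num, print}, so it goes in M[S, t] for t ∈ {false, num, print}.
For S -> ε: FIRST(ε) = {ε}, so it goes in M[S, t] for t ∈ {}; since ε ∈ FIRST, also for every t ∈ FOLLOW(S) = {$}.

S -> A num num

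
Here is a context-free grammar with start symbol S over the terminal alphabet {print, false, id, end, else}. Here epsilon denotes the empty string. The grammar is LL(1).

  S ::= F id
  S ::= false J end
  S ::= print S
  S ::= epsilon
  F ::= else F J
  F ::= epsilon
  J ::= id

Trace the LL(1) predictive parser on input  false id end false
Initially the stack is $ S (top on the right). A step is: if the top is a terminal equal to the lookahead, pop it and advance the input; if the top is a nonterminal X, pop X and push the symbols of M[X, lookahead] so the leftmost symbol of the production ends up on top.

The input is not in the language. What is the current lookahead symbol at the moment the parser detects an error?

false

     Stack          Input                 Action
  1  $ S            false id end false $  expand S ::= false J end
  2  $ end J false  false id end false $  match false
  3  $ end J        id end false $        expand J ::= id
  4  $ end id       id end false $        match id
  5  $ end          end false $           match end
  6  $              false $               error: stack empty but input remains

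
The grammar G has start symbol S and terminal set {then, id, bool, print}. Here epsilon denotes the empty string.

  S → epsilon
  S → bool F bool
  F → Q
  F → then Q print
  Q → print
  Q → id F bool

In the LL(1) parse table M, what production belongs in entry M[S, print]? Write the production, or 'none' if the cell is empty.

none

FIRST(S) = {epsilon, bool}
FIRST(Q) = {id, print}
FIRST(F) = {id, print, then}  (via Q)
FOLLOW(S) includes $ since S is the start symbol.
FOLLOW(S): S appears on no right-hand side. Thus FOLLOW(S) = {$}.
For S → epsilon: FIRST(epsilon) = {epsilon}, so it goes in M[S, t] for t ∈ {}; since epsilon ∈ FIRST, also for every t ∈ FOLLOW(S) = {$}.
For S → bool F bool: FIRST(bool F bool) = {bool}, so it goes in M[S, t] for t ∈ {bool}.
None of these place a production in M[S, print].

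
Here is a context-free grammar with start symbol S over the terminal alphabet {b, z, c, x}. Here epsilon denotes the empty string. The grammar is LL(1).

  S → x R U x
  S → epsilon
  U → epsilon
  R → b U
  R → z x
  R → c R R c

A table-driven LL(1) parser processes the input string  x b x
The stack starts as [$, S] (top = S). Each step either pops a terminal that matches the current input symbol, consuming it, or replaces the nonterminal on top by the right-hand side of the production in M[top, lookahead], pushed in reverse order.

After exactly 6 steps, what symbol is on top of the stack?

     Stack      Input    Action
  1  $ S        x b x $  expand S → x R U x
  2  $ x U R x  x b x $  match x
  3  $ x U R    b x $    expand R → b U
  4  $ x U U b  b x $    match b
  5  $ x U U    x $      expand U → epsilon
  6  $ x U      x $      expand U → epsilon
Stack after step 6: $ x (top = x).

x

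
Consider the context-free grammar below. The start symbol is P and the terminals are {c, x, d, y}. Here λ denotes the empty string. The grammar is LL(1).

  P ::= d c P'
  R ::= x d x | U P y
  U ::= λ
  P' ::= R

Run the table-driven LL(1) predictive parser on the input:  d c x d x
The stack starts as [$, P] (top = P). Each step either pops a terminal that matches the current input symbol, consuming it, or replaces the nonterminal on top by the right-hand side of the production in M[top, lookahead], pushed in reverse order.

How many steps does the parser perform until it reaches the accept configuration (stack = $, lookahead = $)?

step 1: stack=$ P  input=d c x d x $  — expand P ::= d c P'
step 2: stack=$ P' c d  input=d c x d x $  — match d
step 3: stack=$ P' c  input=c x d x $  — match c
step 4: stack=$ P'  input=x d x $  — expand P' ::= R
step 5: stack=$ R  input=x d x $  — expand R ::= x d x
step 6: stack=$ x d x  input=x d x $  — match x
step 7: stack=$ x d  input=d x $  — match d
step 8: stack=$ x  input=x $  — match x
Accept reached after 8 steps.

8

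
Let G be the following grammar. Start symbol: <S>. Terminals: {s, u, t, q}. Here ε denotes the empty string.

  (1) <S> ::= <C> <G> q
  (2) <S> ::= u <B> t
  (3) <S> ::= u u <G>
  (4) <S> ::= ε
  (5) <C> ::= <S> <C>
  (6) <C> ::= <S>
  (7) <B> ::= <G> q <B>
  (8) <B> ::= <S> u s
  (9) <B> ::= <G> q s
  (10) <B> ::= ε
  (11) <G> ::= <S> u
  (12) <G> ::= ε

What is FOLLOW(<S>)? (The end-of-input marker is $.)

FIRST(<S>) = {ε, q, u}  (via <C> <G> q)
FIRST(<C>) = {ε, q, u}  (via <S> <C>, <S>)
FIRST(<G>) = {ε, q, u}  (via <S> u)
FIRST(<B>) = {ε, q, u}  (via <G> q <B>, <S> u s, <G> q s)
FOLLOW(<S>) includes $ since <S> is the start symbol.
FOLLOW(<C>): in <S>::=<C> <G> q, <C> is followed by <G> q with FIRST {q, u}; in <C>::=<S> <C>, the suffix after <C> is empty (adds nothing new). Thus FOLLOW(<C>) = {q, u}.
FOLLOW(<S>): in <C>::=<S> <C>, <S> is followed by <C> with FIRST {ε, q, u}; in <C>::=<S> <C>, the suffix after <S> is nullable, so FOLLOW(<S>) ⊇ FOLLOW(<C>) = {q, u}; in <C>::=<S>, the suffix after <S> is empty, so FOLLOW(<S>) ⊇ FOLLOW(<C>) = {q, u}; in <B>::=<S> u s, <S> is followed by u s with FIRST {u}; in <G>::=<S> u, <S> is followed by u with FIRST {u}. Thus FOLLOW(<S>) = {$, q, u}.
FOLLOW(<B>): in <S>::=u <B> t, <B> is followed by t with FIRST {t}; in <B>::=<G> q <B>, the suffix after <B> is empty (adds nothing new). Thus FOLLOW(<B>) = {t}.
FOLLOW(<G>): in <S>::=<C> <G> q, <G> is followed by q with FIRST {q}; in <S>::=u u <G>, the suffix after <G> is empty, so FOLLOW(<G>) ⊇ FOLLOW(<S>) = {$, q, u}; in <B>::=<G> q <B>, <G> is followed by q <B> with FIRST {q}; in <B>::=<G> q s, <G> is followed by q s with FIRST {q}. Thus FOLLOW(<G>) = {$, q, u}.

{$, q, u}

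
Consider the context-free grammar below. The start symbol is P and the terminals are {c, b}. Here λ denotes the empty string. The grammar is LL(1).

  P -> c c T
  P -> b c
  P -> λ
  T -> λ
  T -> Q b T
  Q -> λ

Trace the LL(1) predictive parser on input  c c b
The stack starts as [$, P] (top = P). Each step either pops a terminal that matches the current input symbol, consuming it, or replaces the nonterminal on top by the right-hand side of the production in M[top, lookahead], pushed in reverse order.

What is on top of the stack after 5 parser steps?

b

     Stack    Input    Action
  1  $ P      c c b $  expand P -> c c T
  2  $ T c c  c c b $  match c
  3  $ T c    c b $    match c
  4  $ T      b $      expand T -> Q b T
  5  $ T b Q  b $      expand Q -> λ
Stack after step 5: $ T b (top = b).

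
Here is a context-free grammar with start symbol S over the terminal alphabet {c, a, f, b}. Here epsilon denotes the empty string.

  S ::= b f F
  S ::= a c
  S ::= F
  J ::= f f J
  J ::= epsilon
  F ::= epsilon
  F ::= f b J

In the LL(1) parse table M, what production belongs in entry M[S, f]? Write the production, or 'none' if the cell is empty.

S ::= F

FIRST(J) = {epsilon, f}
FIRST(F) = {epsilon, f}
FIRST(S) = {epsilon, a, b, f}  (via F)
FOLLOW(S) includes $ since S is the start symbol.
FOLLOW(S): S appears on no right-hand side. Thus FOLLOW(S) = {$}.
For S ::= b f F: FIRST(b f F) = {b}, so it goes in M[S, t] for t ∈ {b}.
For S ::= a c: FIRST(a c) = {a}, so it goes in M[S, t] for t ∈ {a}.
For S ::= F: FIRST(F) = {epsilon, f}, so it goes in M[S, t] for t ∈ {f}; since epsilon ∈ FIRST, also for every t ∈ FOLLOW(S) = {$}.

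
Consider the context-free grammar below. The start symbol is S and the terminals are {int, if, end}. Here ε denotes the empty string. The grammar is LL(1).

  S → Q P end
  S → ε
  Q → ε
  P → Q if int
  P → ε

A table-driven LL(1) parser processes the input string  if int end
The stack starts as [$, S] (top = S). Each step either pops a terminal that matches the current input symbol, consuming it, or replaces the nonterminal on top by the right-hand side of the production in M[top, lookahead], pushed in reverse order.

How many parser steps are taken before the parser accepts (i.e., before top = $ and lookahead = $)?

     Stack           Input         Action
  1  $ S             if int end $  expand S → Q P end
  2  $ end P Q       if int end $  expand Q → ε
  3  $ end P         if int end $  expand P → Q if int
  4  $ end int if Q  if int end $  expand Q → ε
  5  $ end int if    if int end $  match if
  6  $ end int       int end $     match int
  7  $ end           end $         match end
Accept reached after 7 steps.

7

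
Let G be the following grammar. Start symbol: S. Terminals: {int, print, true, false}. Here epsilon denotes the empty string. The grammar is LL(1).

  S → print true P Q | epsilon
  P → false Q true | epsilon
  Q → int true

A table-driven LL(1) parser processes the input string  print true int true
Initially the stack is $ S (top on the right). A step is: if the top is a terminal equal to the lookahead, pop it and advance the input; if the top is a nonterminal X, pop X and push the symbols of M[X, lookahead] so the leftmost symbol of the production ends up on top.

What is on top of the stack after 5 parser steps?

int

step 1: stack=$ S  input=print true int true $  — expand S → print true P Q
step 2: stack=$ Q P true print  input=print true int true $  — match print
step 3: stack=$ Q P true  input=true int true $  — match true
step 4: stack=$ Q P  input=int true $  — expand P → epsilon
step 5: stack=$ Q  input=int true $  — expand Q → int true
Stack after step 5: $ true int (top = int).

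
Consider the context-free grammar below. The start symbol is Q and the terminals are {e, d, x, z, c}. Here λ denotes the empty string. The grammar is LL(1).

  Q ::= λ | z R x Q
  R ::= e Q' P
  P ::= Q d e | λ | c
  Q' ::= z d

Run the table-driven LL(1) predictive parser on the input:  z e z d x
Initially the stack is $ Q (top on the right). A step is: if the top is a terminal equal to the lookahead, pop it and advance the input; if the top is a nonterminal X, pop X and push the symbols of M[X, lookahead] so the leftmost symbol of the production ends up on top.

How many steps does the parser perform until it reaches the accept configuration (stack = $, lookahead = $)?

step 1: stack=$ Q  input=z e z d x $  — expand Q ::= z R x Q
step 2: stack=$ Q x R z  input=z e z d x $  — match z
step 3: stack=$ Q x R  input=e z d x $  — expand R ::= e Q' P
step 4: stack=$ Q x P Q' e  input=e z d x $  — match e
step 5: stack=$ Q x P Q'  input=z d x $  — expand Q' ::= z d
step 6: stack=$ Q x P d z  input=z d x $  — match z
step 7: stack=$ Q x P d  input=d x $  — match d
step 8: stack=$ Q x P  input=x $  — expand P ::= λ
step 9: stack=$ Q x  input=x $  — match x
step 10: stack=$ Q  input=$  — expand Q ::= λ
Accept reached after 10 steps.

10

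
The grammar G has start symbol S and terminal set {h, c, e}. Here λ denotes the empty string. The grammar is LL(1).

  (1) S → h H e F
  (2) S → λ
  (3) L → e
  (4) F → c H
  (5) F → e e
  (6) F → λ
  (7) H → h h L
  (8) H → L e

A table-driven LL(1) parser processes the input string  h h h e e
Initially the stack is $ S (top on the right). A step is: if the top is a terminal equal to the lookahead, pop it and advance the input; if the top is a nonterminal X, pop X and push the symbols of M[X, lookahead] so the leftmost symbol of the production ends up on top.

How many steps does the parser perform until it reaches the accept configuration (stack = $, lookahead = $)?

step 1: stack=$ S  input=h h h e e $  — expand S → h H e F
step 2: stack=$ F e H h  input=h h h e e $  — match h
step 3: stack=$ F e H  input=h h e e $  — expand H → h h L
step 4: stack=$ F e L h h  input=h h e e $  — match h
step 5: stack=$ F e L h  input=h e e $  — match h
step 6: stack=$ F e L  input=e e $  — expand L → e
step 7: stack=$ F e e  input=e e $  — match e
step 8: stack=$ F e  input=e $  — match e
step 9: stack=$ F  input=$  — expand F → λ
Accept reached after 9 steps.

9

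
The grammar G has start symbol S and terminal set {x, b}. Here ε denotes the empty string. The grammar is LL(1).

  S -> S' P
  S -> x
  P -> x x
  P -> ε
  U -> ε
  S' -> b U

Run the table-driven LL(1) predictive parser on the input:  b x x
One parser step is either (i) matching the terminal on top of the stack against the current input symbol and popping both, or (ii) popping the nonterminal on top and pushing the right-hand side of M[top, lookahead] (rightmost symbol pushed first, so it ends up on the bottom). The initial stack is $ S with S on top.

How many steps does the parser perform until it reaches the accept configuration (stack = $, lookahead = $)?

     Stack    Input    Action
  1  $ S      b x x $  expand S -> S' P
  2  $ P S'   b x x $  expand S' -> b U
  3  $ P U b  b x x $  match b
  4  $ P U    x x $    expand U -> ε
  5  $ P      x x $    expand P -> x x
  6  $ x x    x x $    match x
  7  $ x      x $      match x
Accept reached after 7 steps.

7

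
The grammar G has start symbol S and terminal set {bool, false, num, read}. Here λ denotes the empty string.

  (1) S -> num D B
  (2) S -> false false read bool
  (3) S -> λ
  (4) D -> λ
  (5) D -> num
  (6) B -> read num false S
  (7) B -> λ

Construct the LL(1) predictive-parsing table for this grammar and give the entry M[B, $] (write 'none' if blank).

FIRST(S): from S->num D B we get {num}; from S->false false read bool we get {false}; from S->λ we get {λ}. So FIRST(S) = {λ, false, num}.
FIRST(D): from D->λ we get {λ}; from D->num we get {num}. So FIRST(D) = {λ, num}.
FIRST(B): from B->read num false S we get {read}; from B->λ we get {λ}. So FIRST(B) = {λ, read}.
FOLLOW(S) includes $ since S is the start symbol.
FOLLOW(S): in B->read num false S, the suffix after S is empty, so FOLLOW(S) ⊇ FOLLOW(B) = {$}. Thus FOLLOW(S) = {$}.
FOLLOW(B): in S->num D B, the suffix after B is empty, so FOLLOW(B) ⊇ FOLLOW(S) = {$}. Thus FOLLOW(B) = {$}.
For B -> read num false S: FIRST(read num false S) = {read}, so it goes in M[B, t] for t ∈ {read}.
For B -> λ: FIRST(λ) = {λ}, so it goes in M[B, t] for t ∈ {}; since λ ∈ FIRST, also for every t ∈ FOLLOW(B) = {$}.

B -> λ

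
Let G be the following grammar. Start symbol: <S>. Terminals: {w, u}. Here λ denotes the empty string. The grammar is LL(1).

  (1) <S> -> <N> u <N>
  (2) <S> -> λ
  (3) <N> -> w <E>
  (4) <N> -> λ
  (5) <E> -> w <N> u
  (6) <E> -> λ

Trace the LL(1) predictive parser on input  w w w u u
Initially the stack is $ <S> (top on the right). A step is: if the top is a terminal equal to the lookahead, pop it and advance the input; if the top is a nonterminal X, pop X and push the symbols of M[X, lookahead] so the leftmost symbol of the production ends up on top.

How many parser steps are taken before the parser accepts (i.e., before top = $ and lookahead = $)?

11

step 1: stack=$ <S>  input=w w w u u $  — expand <S> -> <N> u <N>
step 2: stack=$ <N> u <N>  input=w w w u u $  — expand <N> -> w <E>
step 3: stack=$ <N> u <E> w  input=w w w u u $  — match w
step 4: stack=$ <N> u <E>  input=w w u u $  — expand <E> -> w <N> u
step 5: stack=$ <N> u u <N> w  input=w w u u $  — match w
step 6: stack=$ <N> u u <N>  input=w u u $  — expand <N> -> w <E>
step 7: stack=$ <N> u u <E> w  input=w u u $  — match w
step 8: stack=$ <N> u u <E>  input=u u $  — expand <E> -> λ
step 9: stack=$ <N> u u  input=u u $  — match u
step 10: stack=$ <N> u  input=u $  — match u
step 11: stack=$ <N>  input=$  — expand <N> -> λ
Accept reached after 11 steps.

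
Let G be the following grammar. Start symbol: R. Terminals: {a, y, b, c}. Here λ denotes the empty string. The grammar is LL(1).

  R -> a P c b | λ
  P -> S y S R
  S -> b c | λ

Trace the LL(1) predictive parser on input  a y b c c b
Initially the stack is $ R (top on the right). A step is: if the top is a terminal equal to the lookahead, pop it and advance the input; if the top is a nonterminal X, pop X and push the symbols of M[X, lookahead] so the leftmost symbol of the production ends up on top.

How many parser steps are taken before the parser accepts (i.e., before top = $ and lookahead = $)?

11

      Stack          Input          Action
   1  $ R            a y b c c b $  expand R -> a P c b
   2  $ b c P a      a y b c c b $  match a
   3  $ b c P        y b c c b $    expand P -> S y S R
   4  $ b c R S y S  y b c c b $    expand S -> λ
   5  $ b c R S y    y b c c b $    match y
   6  $ b c R S      b c c b $      expand S -> b c
   7  $ b c R c b    b c c b $      match b
   8  $ b c R c      c c b $        match c
   9  $ b c R        c b $          expand R -> λ
  10  $ b c          c b $          match c
  11  $ b            b $            match b
Accept reached after 11 steps.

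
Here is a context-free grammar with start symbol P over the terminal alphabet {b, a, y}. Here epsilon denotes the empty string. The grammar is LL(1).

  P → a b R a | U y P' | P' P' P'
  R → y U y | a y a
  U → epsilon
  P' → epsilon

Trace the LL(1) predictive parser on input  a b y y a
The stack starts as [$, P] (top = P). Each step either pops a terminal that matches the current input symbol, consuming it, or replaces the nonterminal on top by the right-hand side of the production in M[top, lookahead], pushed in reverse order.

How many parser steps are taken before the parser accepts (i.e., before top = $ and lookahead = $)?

     Stack      Input        Action
  1  $ P        a b y y a $  expand P → a b R a
  2  $ a R b a  a b y y a $  match a
  3  $ a R b    b y y a $    match b
  4  $ a R      y y a $      expand R → y U y
  5  $ a y U y  y y a $      match y
  6  $ a y U    y a $        expand U → epsilon
  7  $ a y      y a $        match y
  8  $ a        a $          match a
Accept reached after 8 steps.

8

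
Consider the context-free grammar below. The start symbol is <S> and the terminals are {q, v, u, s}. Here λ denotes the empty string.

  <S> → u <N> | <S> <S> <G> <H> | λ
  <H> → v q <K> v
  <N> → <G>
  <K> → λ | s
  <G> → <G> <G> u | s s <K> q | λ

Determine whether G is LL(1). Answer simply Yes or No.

FIRST(<S>) = {λ, s, u, v}
FIRST(<H>) = {v}
FIRST(<N>) = {λ, s, u}
FIRST(<K>) = {λ, s}
FIRST(<G>) = {λ, s, u}
FOLLOW(<S>) = {$, s, u, v}
FOLLOW(<H>) = {$, s, u, v}
FOLLOW(<N>) = {$, s, u, v}
FOLLOW(<K>) = {q, v}
FOLLOW(<G>) = {$, s, u, v}
Cell M[<G>, s] receives both <G> → <G> <G> u and <G> → s s <K> q and <G> → λ — the grammar is not LL(1).

No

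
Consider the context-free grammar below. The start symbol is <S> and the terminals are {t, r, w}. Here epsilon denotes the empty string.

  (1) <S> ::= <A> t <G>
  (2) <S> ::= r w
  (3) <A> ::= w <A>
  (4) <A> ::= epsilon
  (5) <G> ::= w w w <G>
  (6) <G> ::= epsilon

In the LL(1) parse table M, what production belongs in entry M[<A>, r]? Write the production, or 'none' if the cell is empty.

none

FIRST(<A>) = {epsilon, w}
FIRST(<G>) = {epsilon, w}
FIRST(<S>) = {r, t, w}  (via <A> t <G>)
FOLLOW(<S>) includes $ since <S> is the start symbol.
FOLLOW(<A>): in <S>::=<A> t <G>, <A> is followed by t <G> with FIRST {t}; in <A>::=w <A>, the suffix after <A> is empty (adds nothing new). Thus FOLLOW(<A>) = {t}.
For <A> ::= w <A>: FIRST(w <A>) = {w}, so it goes in M[<A>, t] for t ∈ {w}.
For <A> ::= epsilon: FIRST(epsilon) = {epsilon}, so it goes in M[<A>, t] for t ∈ {}; since epsilon ∈ FIRST, also for every t ∈ FOLLOW(<A>) = {t}.
None of these place a production in M[<A>, r].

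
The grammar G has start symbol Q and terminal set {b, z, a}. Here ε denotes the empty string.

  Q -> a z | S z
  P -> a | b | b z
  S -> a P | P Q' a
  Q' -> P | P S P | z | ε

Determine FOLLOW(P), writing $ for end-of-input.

{a, b, z}

FIRST(P) = {a, b}
FIRST(S) = {a, b}  (via P Q' a)
FIRST(Q') = {ε, a, b, z}  (via P, P S P)
FIRST(Q) = {a, b}  (via S z)
FOLLOW(Q) includes $ since Q is the start symbol.
FOLLOW(Q): Q appears on no right-hand side. Thus FOLLOW(Q) = {$}.
FOLLOW(S): in Q->S z, S is followed by z with FIRST {z}; in Q'->P S P, S is followed by P with FIRST {a, b}. Thus FOLLOW(S) = {a, b, z}.
FOLLOW(Q'): in S->P Q' a, Q' is followed by a with FIRST {a}. Thus FOLLOW(Q') = {a}.
FOLLOW(P): in S->a P, the suffix after P is empty, so FOLLOW(P) ⊇ FOLLOW(S) = {a, b, z}; in S->P Q' a, P is followed by Q' a with FIRST {a, b, z}; in Q'->P, the suffix after P is empty, so FOLLOW(P) ⊇ FOLLOW(Q') = {a}; in Q'->P S P (occurrence 1), P is followed by S P with FIRST {a, b}; in Q'->P S P (occurrence 2), the suffix after P is empty, so FOLLOW(P) ⊇ FOLLOW(Q') = {a}. Thus FOLLOW(P) = {a, b, z}.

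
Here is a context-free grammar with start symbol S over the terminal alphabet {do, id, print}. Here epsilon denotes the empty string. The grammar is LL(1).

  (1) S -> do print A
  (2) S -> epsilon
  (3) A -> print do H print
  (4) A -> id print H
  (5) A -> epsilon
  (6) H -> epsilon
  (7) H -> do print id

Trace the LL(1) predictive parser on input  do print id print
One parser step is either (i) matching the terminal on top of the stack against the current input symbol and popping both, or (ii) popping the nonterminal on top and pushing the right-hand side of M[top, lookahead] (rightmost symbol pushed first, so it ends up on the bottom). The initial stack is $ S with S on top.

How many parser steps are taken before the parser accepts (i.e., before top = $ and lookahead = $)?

7

     Stack         Input                Action
  1  $ S           do print id print $  expand S -> do print A
  2  $ A print do  do print id print $  match do
  3  $ A print     print id print $     match print
  4  $ A           id print $           expand A -> id print H
  5  $ H print id  id print $           match id
  6  $ H print     print $              match print
  7  $ H           $                    expand H -> epsilon
Accept reached after 7 steps.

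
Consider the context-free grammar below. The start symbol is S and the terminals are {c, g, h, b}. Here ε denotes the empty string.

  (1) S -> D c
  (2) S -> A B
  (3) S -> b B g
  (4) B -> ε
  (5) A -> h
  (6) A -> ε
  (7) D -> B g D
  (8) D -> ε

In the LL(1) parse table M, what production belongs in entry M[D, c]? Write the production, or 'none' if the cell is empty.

FIRST(B): from B->ε we get {ε}. So FIRST(B) = {ε}.
FIRST(A): from A->h we get {h}; from A->ε we get {ε}. So FIRST(A) = {ε, h}.
FIRST(D): from D->B g D we get {g}; from D->ε we get {ε}. So FIRST(D) = {ε, g}.
FIRST(S): from S->D c we get {c, g}; from S->A B we get {ε, h}; from S->b B g we get {b}. So FIRST(S) = {ε, b, c, g, h}.
FOLLOW(S) includes $ since S is the start symbol.
FOLLOW(D): in S->D c, D is followed by c with FIRST {c}; in D->B g D, the suffix after D is empty (adds nothing new). Thus FOLLOW(D) = {c}.
For D -> B g D: FIRST(B g D) = {g}, so it goes in M[D, t] for t ∈ {g}.
For D -> ε: FIRST(ε) = {ε}, so it goes in M[D, t] for t ∈ {}; since ε ∈ FIRST, also for every t ∈ FOLLOW(D) = {c}.

D -> ε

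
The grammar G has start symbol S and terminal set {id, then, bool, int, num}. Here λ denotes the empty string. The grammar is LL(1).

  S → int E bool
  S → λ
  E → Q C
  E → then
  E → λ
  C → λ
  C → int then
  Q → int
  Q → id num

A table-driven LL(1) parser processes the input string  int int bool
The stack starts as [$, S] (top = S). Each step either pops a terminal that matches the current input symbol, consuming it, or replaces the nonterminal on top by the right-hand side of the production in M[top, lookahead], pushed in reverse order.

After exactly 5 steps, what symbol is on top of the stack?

step 1: stack=$ S  input=int int bool $  — expand S → int E bool
step 2: stack=$ bool E int  input=int int bool $  — match int
step 3: stack=$ bool E  input=int bool $  — expand E → Q C
step 4: stack=$ bool C Q  input=int bool $  — expand Q → int
step 5: stack=$ bool C int  input=int bool $  — match int
Stack after step 5: $ bool C (top = C).

C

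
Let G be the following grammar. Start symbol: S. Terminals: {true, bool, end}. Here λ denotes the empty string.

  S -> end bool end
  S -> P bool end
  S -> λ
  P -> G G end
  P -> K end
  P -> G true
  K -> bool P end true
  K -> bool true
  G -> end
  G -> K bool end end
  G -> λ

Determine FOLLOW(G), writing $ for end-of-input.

FIRST(K): from K->bool P end true we get {bool}; from K->bool true we get {bool}. So FIRST(K) = {bool}.
FIRST(G): from G->end we get {end}; from G->K bool end end we get {bool}; from G->λ we get {λ}. So FIRST(G) = {λ, bool, end}.
FIRST(P): from P->G G end we get {bool, end}; from P->K end we get {bool}; from P->G true we get {bool, end, true}. So FIRST(P) = {bool, end, true}.
FIRST(S): from S->end bool end we get {end}; from S->P bool end we get {bool, end, true}; from S->λ we get {λ}. So FIRST(S) = {λ, bool, end, true}.
FOLLOW(S) includes $ since S is the start symbol.
FOLLOW(S): S appears on no right-hand side. Thus FOLLOW(S) = {$}.
FOLLOW(P): in S->P bool end, P is followed by bool end with FIRST {bool}; in K->bool P end true, P is followed by end true with FIRST {end}. Thus FOLLOW(P) = {bool, end}.
FOLLOW(K): in P->K end, K is followed by end with FIRST {end}; in G->K bool end end, K is followed by bool end end with FIRST {bool}. Thus FOLLOW(K) = {bool, end}.
FOLLOW(G): in P->G G end (occurrence 1), G is followed by G end with FIRST {bool, end}; in P->G G end (occurrence 2), G is followed by end with FIRST {end}; in P->G true, G is followed by true with FIRST {true}. Thus FOLLOW(G) = {bool, end, true}.

{bool, end, true}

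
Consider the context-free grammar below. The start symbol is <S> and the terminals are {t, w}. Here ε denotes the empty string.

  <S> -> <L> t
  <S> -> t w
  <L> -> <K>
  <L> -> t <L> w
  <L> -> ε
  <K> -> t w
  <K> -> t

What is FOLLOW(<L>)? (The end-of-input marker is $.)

{t, w}

FIRST(<K>) = {t}
FIRST(<L>) = {ε, t}  (via <K>)
FIRST(<S>) = {t}  (via <L> t)
FOLLOW(<S>) includes $ since <S> is the start symbol.
FOLLOW(<S>): <S> appears on no right-hand side. Thus FOLLOW(<S>) = {$}.
FOLLOW(<L>): in <S>-><L> t, <L> is followed by t with FIRST {t}; in <L>->t <L> w, <L> is followed by w with FIRST {w}. Thus FOLLOW(<L>) = {t, w}.
FOLLOW(<K>): in <L>-><K>, the suffix after <K> is empty, so FOLLOW(<K>) ⊇ FOLLOW(<L>) = {t, w}. Thus FOLLOW(<K>) = {t, w}.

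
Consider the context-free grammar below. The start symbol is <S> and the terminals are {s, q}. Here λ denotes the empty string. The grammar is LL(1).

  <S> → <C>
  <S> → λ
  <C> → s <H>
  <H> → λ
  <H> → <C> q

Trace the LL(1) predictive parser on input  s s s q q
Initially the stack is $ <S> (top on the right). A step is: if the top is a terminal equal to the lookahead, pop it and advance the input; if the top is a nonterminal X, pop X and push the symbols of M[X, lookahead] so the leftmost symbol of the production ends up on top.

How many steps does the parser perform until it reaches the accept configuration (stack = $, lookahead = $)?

      Stack        Input        Action
   1  $ <S>        s s s q q $  expand <S> → <C>
   2  $ <C>        s s s q q $  expand <C> → s <H>
   3  $ <H> s      s s s q q $  match s
   4  $ <H>        s s q q $    expand <H> → <C> q
   5  $ q <C>      s s q q $    expand <C> → s <H>
   6  $ q <H> s    s s q q $    match s
   7  $ q <H>      s q q $      expand <H> → <C> q
   8  $ q q <C>    s q q $      expand <C> → s <H>
   9  $ q q <H> s  s q q $      match s
  10  $ q q <H>    q q $        expand <H> → λ
  11  $ q q        q q $        match q
  12  $ q          q $          match q
Accept reached after 12 steps.

12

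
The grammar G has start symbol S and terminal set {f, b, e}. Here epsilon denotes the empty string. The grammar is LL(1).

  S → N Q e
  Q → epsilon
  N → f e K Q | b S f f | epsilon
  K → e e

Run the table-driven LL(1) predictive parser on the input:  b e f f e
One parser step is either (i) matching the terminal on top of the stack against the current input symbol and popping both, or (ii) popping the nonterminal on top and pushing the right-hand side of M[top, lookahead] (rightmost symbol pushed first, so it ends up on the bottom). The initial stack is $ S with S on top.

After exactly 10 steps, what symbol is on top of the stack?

      Stack            Input        Action
   1  $ S              b e f f e $  expand S → N Q e
   2  $ e Q N          b e f f e $  expand N → b S f f
   3  $ e Q f f S b    b e f f e $  match b
   4  $ e Q f f S      e f f e $    expand S → N Q e
   5  $ e Q f f e Q N  e f f e $    expand N → epsilon
   6  $ e Q f f e Q    e f f e $    expand Q → epsilon
   7  $ e Q f f e      e f f e $    match e
   8  $ e Q f f        f f e $      match f
   9  $ e Q f          f e $        match f
  10  $ e Q            e $          expand Q → epsilon
Stack after step 10: $ e (top = e).

e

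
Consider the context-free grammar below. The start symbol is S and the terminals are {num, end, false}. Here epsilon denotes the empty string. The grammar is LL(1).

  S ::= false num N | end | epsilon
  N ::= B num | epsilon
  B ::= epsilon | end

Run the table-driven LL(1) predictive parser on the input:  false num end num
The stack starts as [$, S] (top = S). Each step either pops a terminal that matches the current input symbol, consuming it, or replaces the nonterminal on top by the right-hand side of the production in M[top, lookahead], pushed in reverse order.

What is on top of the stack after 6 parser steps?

num

step 1: stack=$ S  input=false num end num $  — expand S ::= false num N
step 2: stack=$ N num false  input=false num end num $  — match false
step 3: stack=$ N num  input=num end num $  — match num
step 4: stack=$ N  input=end num $  — expand N ::= B num
step 5: stack=$ num B  input=end num $  — expand B ::= end
step 6: stack=$ num end  input=end num $  — match end
Stack after step 6: $ num (top = num).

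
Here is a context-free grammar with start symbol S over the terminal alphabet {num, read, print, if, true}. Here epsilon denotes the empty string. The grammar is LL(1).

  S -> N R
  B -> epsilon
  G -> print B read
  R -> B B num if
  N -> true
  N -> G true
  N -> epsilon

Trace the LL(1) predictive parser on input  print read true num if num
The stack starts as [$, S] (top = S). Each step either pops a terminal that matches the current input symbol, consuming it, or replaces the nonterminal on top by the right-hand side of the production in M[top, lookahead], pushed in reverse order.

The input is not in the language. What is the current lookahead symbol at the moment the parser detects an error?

      Stack                  Input                         Action
   1  $ S                    print read true num if num $  expand S -> N R
   2  $ R N                  print read true num if num $  expand N -> G true
   3  $ R true G             print read true num if num $  expand G -> print B read
   4  $ R true read B print  print read true num if num $  match print
   5  $ R true read B        read true num if num $        expand B -> epsilon
   6  $ R true read          read true num if num $        match read
   7  $ R true               true num if num $             match true
   8  $ R                    num if num $                  expand R -> B B num if
   9  $ if num B B           num if num $                  expand B -> epsilon
  10  $ if num B             num if num $                  expand B -> epsilon
  11  $ if num               num if num $                  match num
  12  $ if                   if num $                      match if
  13  $                      num $                         error: stack empty but input remains

num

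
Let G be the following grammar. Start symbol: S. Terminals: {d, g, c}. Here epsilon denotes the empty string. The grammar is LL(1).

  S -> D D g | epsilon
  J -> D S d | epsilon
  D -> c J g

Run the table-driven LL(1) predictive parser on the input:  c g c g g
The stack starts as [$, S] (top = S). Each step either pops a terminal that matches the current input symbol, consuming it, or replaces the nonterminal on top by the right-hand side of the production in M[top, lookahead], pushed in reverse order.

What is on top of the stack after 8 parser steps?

g

     Stack        Input        Action
  1  $ S          c g c g g $  expand S -> D D g
  2  $ g D D      c g c g g $  expand D -> c J g
  3  $ g D g J c  c g c g g $  match c
  4  $ g D g J    g c g g $    expand J -> epsilon
  5  $ g D g      g c g g $    match g
  6  $ g D        c g g $      expand D -> c J g
  7  $ g g J c    c g g $      match c
  8  $ g g J      g g $        expand J -> epsilon
Stack after step 8: $ g g (top = g).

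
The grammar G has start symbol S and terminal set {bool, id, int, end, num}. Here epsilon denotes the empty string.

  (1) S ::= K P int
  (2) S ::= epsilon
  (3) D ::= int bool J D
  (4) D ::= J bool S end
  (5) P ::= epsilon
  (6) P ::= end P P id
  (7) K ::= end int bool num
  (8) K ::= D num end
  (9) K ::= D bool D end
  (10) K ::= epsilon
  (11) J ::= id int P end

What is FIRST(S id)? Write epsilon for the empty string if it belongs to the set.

FIRST(P) = {epsilon, end}
FIRST(J) = {id}
FIRST(D) = {id, int}  (via J bool S end)
FIRST(K) = {epsilon, end, id, int}  (via D num end, D bool D end)
FIRST(S) = {epsilon, end, id, int}  (via K P int)
FIRST(S id): take FIRST of each symbol in turn, carrying on past any symbol whose FIRST contains epsilon; result {end, id, int}.

{end, id, int}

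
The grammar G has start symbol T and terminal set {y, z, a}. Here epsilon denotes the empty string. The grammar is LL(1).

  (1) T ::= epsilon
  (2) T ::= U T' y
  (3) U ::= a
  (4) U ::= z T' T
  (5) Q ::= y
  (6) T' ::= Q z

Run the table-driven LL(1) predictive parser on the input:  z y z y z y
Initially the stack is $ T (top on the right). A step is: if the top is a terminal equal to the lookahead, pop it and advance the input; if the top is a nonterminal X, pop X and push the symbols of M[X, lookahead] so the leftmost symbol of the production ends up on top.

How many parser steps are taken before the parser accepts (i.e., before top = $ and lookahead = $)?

      Stack          Input          Action
   1  $ T            z y z y z y $  expand T ::= U T' y
   2  $ y T' U       z y z y z y $  expand U ::= z T' T
   3  $ y T' T T' z  z y z y z y $  match z
   4  $ y T' T T'    y z y z y $    expand T' ::= Q z
   5  $ y T' T z Q   y z y z y $    expand Q ::= y
   6  $ y T' T z y   y z y z y $    match y
   7  $ y T' T z     z y z y $      match z
   8  $ y T' T       y z y $        expand T ::= epsilon
   9  $ y T'         y z y $        expand T' ::= Q z
  10  $ y z Q        y z y $        expand Q ::= y
  11  $ y z y        y z y $        match y
  12  $ y z          z y $          match z
  13  $ y            y $            match y
Accept reached after 13 steps.

13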